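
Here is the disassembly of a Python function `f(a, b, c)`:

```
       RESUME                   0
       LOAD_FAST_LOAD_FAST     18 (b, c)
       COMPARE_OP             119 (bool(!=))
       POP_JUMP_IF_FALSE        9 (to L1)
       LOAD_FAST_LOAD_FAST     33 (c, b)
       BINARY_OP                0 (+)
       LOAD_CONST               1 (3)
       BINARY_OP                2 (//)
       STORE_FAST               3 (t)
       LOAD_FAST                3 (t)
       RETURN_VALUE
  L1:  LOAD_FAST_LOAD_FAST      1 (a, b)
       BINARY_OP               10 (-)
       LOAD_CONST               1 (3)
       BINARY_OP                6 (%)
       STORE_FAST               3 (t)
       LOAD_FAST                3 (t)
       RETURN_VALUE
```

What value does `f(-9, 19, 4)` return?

7

LOAD_FAST_LOAD_FAST b,c → push 19,4. Stack: [19, 4]
COMPARE_OP bool(!=) → 19 vs 4 = True. Stack: [True]
POP_JUMP_IF_FALSE → pop True; no jump. Stack: []
LOAD_FAST_LOAD_FAST c,b → push 4,19. Stack: [4, 19]
BINARY_OP + → 4 + 19 = 23. Stack: [23]
LOAD_CONST → push 3. Stack: [23, 3]
BINARY_OP // → 23 // 3 = 7. Stack: [7]
STORE_FAST t → t=7. Stack: []
LOAD_FAST t → push 7. Stack: [7]
RETURN_VALUE → return 7.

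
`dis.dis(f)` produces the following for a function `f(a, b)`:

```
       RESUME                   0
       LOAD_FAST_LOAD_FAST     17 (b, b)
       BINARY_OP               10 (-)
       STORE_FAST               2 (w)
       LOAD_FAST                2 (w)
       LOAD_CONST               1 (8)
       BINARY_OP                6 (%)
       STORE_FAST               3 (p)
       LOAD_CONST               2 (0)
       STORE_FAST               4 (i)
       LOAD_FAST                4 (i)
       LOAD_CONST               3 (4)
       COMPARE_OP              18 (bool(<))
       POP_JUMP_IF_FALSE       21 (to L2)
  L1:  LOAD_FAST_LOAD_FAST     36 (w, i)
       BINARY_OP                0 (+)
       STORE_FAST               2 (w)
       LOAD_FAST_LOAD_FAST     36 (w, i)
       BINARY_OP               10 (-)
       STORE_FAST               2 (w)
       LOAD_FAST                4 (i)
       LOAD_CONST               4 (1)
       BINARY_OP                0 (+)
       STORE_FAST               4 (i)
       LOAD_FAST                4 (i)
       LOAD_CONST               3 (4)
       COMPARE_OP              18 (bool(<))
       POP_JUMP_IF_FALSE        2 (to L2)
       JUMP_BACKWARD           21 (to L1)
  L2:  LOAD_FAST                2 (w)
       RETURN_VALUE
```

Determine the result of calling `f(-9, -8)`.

LOAD_FAST_LOAD_FAST b,b → push -8,-8
BINARY_OP - → -8 - -8 = 0
STORE_FAST w → w=0
LOAD_FAST w → push 0
LOAD_CONST → push 8
BINARY_OP % → 0 % 8 = 0
STORE_FAST p → p=0
LOAD_CONST → push 0
STORE_FAST i → i=0
LOAD_FAST i → push 0
LOAD_CONST → push 4
COMPARE_OP bool(<) → 0 vs 4 = True
POP_JUMP_IF_FALSE → pop True; no jump
LOAD_FAST_LOAD_FAST w,i → push 0,0
BINARY_OP + → 0 + 0 = 0
STORE_FAST w → w=0
LOAD_FAST_LOAD_FAST w,i → push 0,0
BINARY_OP - → 0 - 0 = 0
STORE_FAST w → w=0
LOAD_FAST i → push 0
LOAD_CONST → push 1
BINARY_OP + → 0 + 1 = 1
STORE_FAST i → i=1
LOAD_FAST i → push 1
LOAD_CONST → push 4
COMPARE_OP bool(<) → 1 vs 4 = True
POP_JUMP_IF_FALSE → pop True; no jump
LOAD_FAST_LOAD_FAST w,i → push 0,1
BINARY_OP + → 0 + 1 = 1
STORE_FAST w → w=1
LOAD_FAST_LOAD_FAST w,i → push 1,1
BINARY_OP - → 1 - 1 = 0
STORE_FAST w → w=0
LOAD_FAST i → push 1
LOAD_CONST → push 1
BINARY_OP + → 1 + 1 = 2
STORE_FAST i → i=2
LOAD_FAST i → push 2
LOAD_CONST → push 4
COMPARE_OP bool(<) → 2 vs 4 = True
POP_JUMP_IF_FALSE → pop True; no jump
LOAD_FAST_LOAD_FAST w,i → push 0,2
BINARY_OP + → 0 + 2 = 2
STORE_FAST w → w=2
LOAD_FAST_LOAD_FAST w,i → push 2,2
BINARY_OP - → 2 - 2 = 0
STORE_FAST w → w=0
LOAD_FAST i → push 2
LOAD_CONST → push 1
BINARY_OP + → 2 + 1 = 3
STORE_FAST i → i=3
LOAD_FAST i → push 3
LOAD_CONST → push 4
COMPARE_OP bool(<) → 3 vs 4 = True
POP_JUMP_IF_FALSE → pop True; no jump
LOAD_FAST_LOAD_FAST w,i → push 0,3
BINARY_OP + → 0 + 3 = 3
STORE_FAST w → w=3
LOAD_FAST_LOAD_FAST w,i → push 3,3
BINARY_OP - → 3 - 3 = 0
STORE_FAST w → w=0
LOAD_FAST i → push 3
LOAD_CONST → push 1
BINARY_OP + → 3 + 1 = 4
STORE_FAST i → i=4
LOAD_FAST i → push 4
LOAD_CONST → push 4
COMPARE_OP bool(<) → 4 vs 4 = False
POP_JUMP_IF_FALSE → pop False; jump
LOAD_FAST w → push 0
RETURN_VALUE → return 0.

0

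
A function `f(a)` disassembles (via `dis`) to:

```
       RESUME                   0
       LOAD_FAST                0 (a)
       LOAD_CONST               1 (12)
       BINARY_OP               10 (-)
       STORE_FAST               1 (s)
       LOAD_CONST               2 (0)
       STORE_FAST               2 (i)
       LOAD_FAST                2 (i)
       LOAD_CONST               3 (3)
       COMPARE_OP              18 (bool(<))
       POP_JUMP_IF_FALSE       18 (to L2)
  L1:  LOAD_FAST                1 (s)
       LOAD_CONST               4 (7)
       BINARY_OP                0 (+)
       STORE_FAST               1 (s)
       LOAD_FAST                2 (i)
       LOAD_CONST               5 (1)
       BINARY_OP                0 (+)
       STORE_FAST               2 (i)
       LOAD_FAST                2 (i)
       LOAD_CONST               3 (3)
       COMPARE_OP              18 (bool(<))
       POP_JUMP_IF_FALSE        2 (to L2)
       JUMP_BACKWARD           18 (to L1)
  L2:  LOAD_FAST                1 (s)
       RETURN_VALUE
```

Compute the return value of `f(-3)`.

6

LOAD_FAST a → push -3. Stack: [-3]
LOAD_CONST → push 12. Stack: [-3, 12]
BINARY_OP - → -3 - 12 = -15. Stack: [-15]
STORE_FAST s → s=-15. Stack: []
LOAD_CONST → push 0. Stack: [0]
STORE_FAST i → i=0. Stack: []
LOAD_FAST i → push 0. Stack: [0]
LOAD_CONST → push 3. Stack: [0, 3]
COMPARE_OP bool(<) → 0 vs 3 = True. Stack: [True]
POP_JUMP_IF_FALSE → pop True; no jump. Stack: []
LOAD_FAST s → push -15. Stack: [-15]
LOAD_CONST → push 7. Stack: [-15, 7]
BINARY_OP + → -15 + 7 = -8. Stack: [-8]
STORE_FAST s → s=-8. Stack: []
LOAD_FAST i → push 0. Stack: [0]
LOAD_CONST → push 1. Stack: [0, 1]
BINARY_OP + → 0 + 1 = 1. Stack: [1]
STORE_FAST i → i=1. Stack: []
LOAD_FAST i → push 1. Stack: [1]
LOAD_CONST → push 3. Stack: [1, 3]
COMPARE_OP bool(<) → 1 vs 3 = True. Stack: [True]
POP_JUMP_IF_FALSE → pop True; no jump. Stack: []
LOAD_FAST s → push -8. Stack: [-8]
LOAD_CONST → push 7. Stack: [-8, 7]
BINARY_OP + → -8 + 7 = -1. Stack: [-1]
STORE_FAST s → s=-1. Stack: []
LOAD_FAST i → push 1. Stack: [1]
LOAD_CONST → push 1. Stack: [1, 1]
BINARY_OP + → 1 + 1 = 2. Stack: [2]
STORE_FAST i → i=2. Stack: []
LOAD_FAST i → push 2. Stack: [2]
LOAD_CONST → push 3. Stack: [2, 3]
COMPARE_OP bool(<) → 2 vs 3 = True. Stack: [True]
POP_JUMP_IF_FALSE → pop True; no jump. Stack: []
LOAD_FAST s → push -1. Stack: [-1]
LOAD_CONST → push 7. Stack: [-1, 7]
BINARY_OP + → -1 + 7 = 6. Stack: [6]
STORE_FAST s → s=6. Stack: []
LOAD_FAST i → push 2. Stack: [2]
LOAD_CONST → push 1. Stack: [2, 1]
BINARY_OP + → 2 + 1 = 3. Stack: [3]
STORE_FAST i → i=3. Stack: []
LOAD_FAST i → push 3. Stack: [3]
LOAD_CONST → push 3. Stack: [3, 3]
COMPARE_OP bool(<) → 3 vs 3 = False. Stack: [False]
POP_JUMP_IF_FALSE → pop False; jump. Stack: []
LOAD_FAST s → push 6. Stack: [6]
RETURN_VALUE → return 6.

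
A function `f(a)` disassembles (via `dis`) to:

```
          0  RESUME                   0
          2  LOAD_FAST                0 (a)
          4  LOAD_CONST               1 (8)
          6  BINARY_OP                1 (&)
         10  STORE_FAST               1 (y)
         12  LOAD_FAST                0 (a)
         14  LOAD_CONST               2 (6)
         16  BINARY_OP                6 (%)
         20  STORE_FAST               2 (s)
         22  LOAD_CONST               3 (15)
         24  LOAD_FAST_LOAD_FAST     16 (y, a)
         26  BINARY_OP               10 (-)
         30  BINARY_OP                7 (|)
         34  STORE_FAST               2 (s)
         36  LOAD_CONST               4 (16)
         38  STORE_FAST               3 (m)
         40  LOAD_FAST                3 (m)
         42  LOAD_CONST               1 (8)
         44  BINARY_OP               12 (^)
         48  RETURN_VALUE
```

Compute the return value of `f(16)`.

24

LOAD_FAST a → push 16. Stack: [16]
LOAD_CONST → push 8. Stack: [16, 8]
BINARY_OP & → 16 & 8 = 0. Stack: [0]
STORE_FAST y → y=0. Stack: []
LOAD_FAST a → push 16. Stack: [16]
LOAD_CONST → push 6. Stack: [16, 6]
BINARY_OP % → 16 % 6 = 4. Stack: [4]
STORE_FAST s → s=4. Stack: []
LOAD_CONST → push 15. Stack: [15]
LOAD_FAST_LOAD_FAST y,a → push 0,16. Stack: [15, 0, 16]
BINARY_OP - → 0 - 16 = -16. Stack: [15, -16]
BINARY_OP | → 15 | -16 = -1. Stack: [-1]
STORE_FAST s → s=-1. Stack: []
LOAD_CONST → push 16. Stack: [16]
STORE_FAST m → m=16. Stack: []
LOAD_FAST m → push 16. Stack: [16]
LOAD_CONST → push 8. Stack: [16, 8]
BINARY_OP ^ → 16 ^ 8 = 24. Stack: [24]
RETURN_VALUE → return 24.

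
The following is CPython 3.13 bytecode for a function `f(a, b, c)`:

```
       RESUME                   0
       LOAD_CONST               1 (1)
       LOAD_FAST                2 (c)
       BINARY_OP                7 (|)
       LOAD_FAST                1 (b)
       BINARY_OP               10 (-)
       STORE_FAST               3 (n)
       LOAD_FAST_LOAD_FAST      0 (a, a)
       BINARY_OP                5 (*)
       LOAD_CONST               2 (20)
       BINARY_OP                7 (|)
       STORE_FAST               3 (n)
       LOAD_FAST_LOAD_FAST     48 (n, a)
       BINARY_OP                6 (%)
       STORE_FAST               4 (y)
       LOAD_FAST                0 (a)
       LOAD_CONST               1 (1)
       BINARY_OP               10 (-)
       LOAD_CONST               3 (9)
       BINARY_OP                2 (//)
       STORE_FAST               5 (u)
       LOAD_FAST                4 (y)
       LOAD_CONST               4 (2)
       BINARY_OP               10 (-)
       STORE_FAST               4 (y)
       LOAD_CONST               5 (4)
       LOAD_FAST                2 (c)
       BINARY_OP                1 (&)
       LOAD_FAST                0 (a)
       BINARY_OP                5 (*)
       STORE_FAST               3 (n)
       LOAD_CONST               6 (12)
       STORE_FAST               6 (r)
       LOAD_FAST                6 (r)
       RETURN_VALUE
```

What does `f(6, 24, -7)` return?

12

LOAD_CONST → push 1. Stack: [1]
LOAD_FAST c → push -7. Stack: [1, -7]
BINARY_OP | → 1 | -7 = -7. Stack: [-7]
LOAD_FAST b → push 24. Stack: [-7, 24]
BINARY_OP - → -7 - 24 = -31. Stack: [-31]
STORE_FAST n → n=-31. Stack: []
LOAD_FAST_LOAD_FAST a,a → push 6,6. Stack: [6, 6]
BINARY_OP * → 6 * 6 = 36. Stack: [36]
LOAD_CONST → push 20. Stack: [36, 20]
BINARY_OP | → 36 | 20 = 52. Stack: [52]
STORE_FAST n → n=52. Stack: []
LOAD_FAST_LOAD_FAST n,a → push 52,6. Stack: [52, 6]
BINARY_OP % → 52 % 6 = 4. Stack: [4]
STORE_FAST y → y=4. Stack: []
LOAD_FAST a → push 6. Stack: [6]
LOAD_CONST → push 1. Stack: [6, 1]
BINARY_OP - → 6 - 1 = 5. Stack: [5]
LOAD_CONST → push 9. Stack: [5, 9]
BINARY_OP // → 5 // 9 = 0. Stack: [0]
STORE_FAST u → u=0. Stack: []
LOAD_FAST y → push 4. Stack: [4]
LOAD_CONST → push 2. Stack: [4, 2]
BINARY_OP - → 4 - 2 = 2. Stack: [2]
STORE_FAST y → y=2. Stack: []
LOAD_CONST → push 4. Stack: [4]
LOAD_FAST c → push -7. Stack: [4, -7]
BINARY_OP & → 4 & -7 = 0. Stack: [0]
LOAD_FAST a → push 6. Stack: [0, 6]
BINARY_OP * → 0 * 6 = 0. Stack: [0]
STORE_FAST n → n=0. Stack: []
LOAD_CONST → push 12. Stack: [12]
STORE_FAST r → r=12. Stack: []
LOAD_FAST r → push 12. Stack: [12]
RETURN_VALUE → return 12.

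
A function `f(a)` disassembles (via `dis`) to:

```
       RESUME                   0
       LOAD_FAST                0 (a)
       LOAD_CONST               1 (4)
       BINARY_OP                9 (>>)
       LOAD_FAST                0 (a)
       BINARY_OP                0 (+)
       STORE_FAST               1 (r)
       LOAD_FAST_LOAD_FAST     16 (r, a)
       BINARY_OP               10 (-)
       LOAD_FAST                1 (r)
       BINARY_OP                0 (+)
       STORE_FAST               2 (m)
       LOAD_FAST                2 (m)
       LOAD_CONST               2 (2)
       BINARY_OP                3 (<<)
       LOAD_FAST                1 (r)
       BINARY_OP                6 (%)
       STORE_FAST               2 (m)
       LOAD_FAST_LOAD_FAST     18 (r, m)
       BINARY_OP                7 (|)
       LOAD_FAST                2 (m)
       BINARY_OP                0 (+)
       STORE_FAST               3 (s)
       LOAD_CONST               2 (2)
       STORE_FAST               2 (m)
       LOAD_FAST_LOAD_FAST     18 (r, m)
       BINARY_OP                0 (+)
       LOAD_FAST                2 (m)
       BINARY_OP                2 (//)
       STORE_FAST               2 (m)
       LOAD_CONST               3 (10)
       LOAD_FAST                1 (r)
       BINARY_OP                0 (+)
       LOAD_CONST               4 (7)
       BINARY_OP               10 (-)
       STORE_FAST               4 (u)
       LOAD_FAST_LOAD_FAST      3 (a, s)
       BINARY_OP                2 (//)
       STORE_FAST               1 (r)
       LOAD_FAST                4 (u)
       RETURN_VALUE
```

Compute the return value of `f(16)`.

LOAD_FAST a → push 16. Stack: [16]
LOAD_CONST → push 4. Stack: [16, 4]
BINARY_OP >> → 16 >> 4 = 1. Stack: [1]
LOAD_FAST a → push 16. Stack: [1, 16]
BINARY_OP + → 1 + 16 = 17. Stack: [17]
STORE_FAST r → r=17. Stack: []
LOAD_FAST_LOAD_FAST r,a → push 17,16. Stack: [17, 16]
BINARY_OP - → 17 - 16 = 1. Stack: [1]
LOAD_FAST r → push 17. Stack: [1, 17]
BINARY_OP + → 1 + 17 = 18. Stack: [18]
STORE_FAST m → m=18. Stack: []
LOAD_FAST m → push 18. Stack: [18]
LOAD_CONST → push 2. Stack: [18, 2]
BINARY_OP << → 18 << 2 = 72. Stack: [72]
LOAD_FAST r → push 17. Stack: [72, 17]
BINARY_OP % → 72 % 17 = 4. Stack: [4]
STORE_FAST m → m=4. Stack: []
LOAD_FAST_LOAD_FAST r,m → push 17,4. Stack: [17, 4]
BINARY_OP | → 17 | 4 = 21. Stack: [21]
LOAD_FAST m → push 4. Stack: [21, 4]
BINARY_OP + → 21 + 4 = 25. Stack: [25]
STORE_FAST s → s=25. Stack: []
LOAD_CONST → push 2. Stack: [2]
STORE_FAST m → m=2. Stack: []
LOAD_FAST_LOAD_FAST r,m → push 17,2. Stack: [17, 2]
BINARY_OP + → 17 + 2 = 19. Stack: [19]
LOAD_FAST m → push 2. Stack: [19, 2]
BINARY_OP // → 19 // 2 = 9. Stack: [9]
STORE_FAST m → m=9. Stack: []
LOAD_CONST → push 10. Stack: [10]
LOAD_FAST r → push 17. Stack: [10, 17]
BINARY_OP + → 10 + 17 = 27. Stack: [27]
LOAD_CONST → push 7. Stack: [27, 7]
BINARY_OP - → 27 - 7 = 20. Stack: [20]
STORE_FAST u → u=20. Stack: []
LOAD_FAST_LOAD_FAST a,s → push 16,25. Stack: [16, 25]
BINARY_OP // → 16 // 25 = 0. Stack: [0]
STORE_FAST r → r=0. Stack: []
LOAD_FAST u → push 20. Stack: [20]
RETURN_VALUE → return 20.

20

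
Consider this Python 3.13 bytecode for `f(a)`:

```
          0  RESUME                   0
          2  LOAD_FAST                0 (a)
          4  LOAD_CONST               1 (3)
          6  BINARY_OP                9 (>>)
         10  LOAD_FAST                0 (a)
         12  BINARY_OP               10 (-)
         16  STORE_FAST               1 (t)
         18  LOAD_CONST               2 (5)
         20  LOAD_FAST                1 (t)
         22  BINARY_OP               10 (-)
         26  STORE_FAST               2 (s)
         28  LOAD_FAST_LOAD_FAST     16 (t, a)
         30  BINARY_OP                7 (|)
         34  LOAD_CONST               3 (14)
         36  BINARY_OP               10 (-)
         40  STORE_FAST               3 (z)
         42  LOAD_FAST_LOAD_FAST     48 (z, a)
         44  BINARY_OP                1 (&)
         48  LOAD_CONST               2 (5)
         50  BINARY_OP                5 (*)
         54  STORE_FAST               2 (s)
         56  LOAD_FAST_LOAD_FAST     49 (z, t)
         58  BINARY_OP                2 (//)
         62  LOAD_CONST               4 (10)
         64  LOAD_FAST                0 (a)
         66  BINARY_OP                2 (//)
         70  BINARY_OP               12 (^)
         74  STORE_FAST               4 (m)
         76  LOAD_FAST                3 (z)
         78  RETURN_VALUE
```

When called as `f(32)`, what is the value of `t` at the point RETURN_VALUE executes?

-28

LOAD_FAST a → push 32. Stack: [32]
LOAD_CONST → push 3. Stack: [32, 3]
BINARY_OP >> → 32 >> 3 = 4. Stack: [4]
LOAD_FAST a → push 32. Stack: [4, 32]
BINARY_OP - → 4 - 32 = -28. Stack: [-28]
STORE_FAST t → t=-28. Stack: []
LOAD_CONST → push 5. Stack: [5]
LOAD_FAST t → push -28. Stack: [5, -28]
BINARY_OP - → 5 - -28 = 33. Stack: [33]
STORE_FAST s → s=33. Stack: []
LOAD_FAST_LOAD_FAST t,a → push -28,32. Stack: [-28, 32]
BINARY_OP | → -28 | 32 = -28. Stack: [-28]
LOAD_CONST → push 14. Stack: [-28, 14]
BINARY_OP - → -28 - 14 = -42. Stack: [-42]
STORE_FAST z → z=-42. Stack: []
LOAD_FAST_LOAD_FAST z,a → push -42,32. Stack: [-42, 32]
BINARY_OP & → -42 & 32 = 0. Stack: [0]
LOAD_CONST → push 5. Stack: [0, 5]
BINARY_OP * → 0 * 5 = 0. Stack: [0]
STORE_FAST s → s=0. Stack: []
LOAD_FAST_LOAD_FAST z,t → push -42,-28. Stack: [-42, -28]
BINARY_OP // → -42 // -28 = 1. Stack: [1]
LOAD_CONST → push 10. Stack: [1, 10]
LOAD_FAST a → push 32. Stack: [1, 10, 32]
BINARY_OP // → 10 // 32 = 0. Stack: [1, 0]
BINARY_OP ^ → 1 ^ 0 = 1. Stack: [1]
STORE_FAST m → m=1. Stack: []
LOAD_FAST z → push -42. Stack: [-42]
RETURN_VALUE → return -42.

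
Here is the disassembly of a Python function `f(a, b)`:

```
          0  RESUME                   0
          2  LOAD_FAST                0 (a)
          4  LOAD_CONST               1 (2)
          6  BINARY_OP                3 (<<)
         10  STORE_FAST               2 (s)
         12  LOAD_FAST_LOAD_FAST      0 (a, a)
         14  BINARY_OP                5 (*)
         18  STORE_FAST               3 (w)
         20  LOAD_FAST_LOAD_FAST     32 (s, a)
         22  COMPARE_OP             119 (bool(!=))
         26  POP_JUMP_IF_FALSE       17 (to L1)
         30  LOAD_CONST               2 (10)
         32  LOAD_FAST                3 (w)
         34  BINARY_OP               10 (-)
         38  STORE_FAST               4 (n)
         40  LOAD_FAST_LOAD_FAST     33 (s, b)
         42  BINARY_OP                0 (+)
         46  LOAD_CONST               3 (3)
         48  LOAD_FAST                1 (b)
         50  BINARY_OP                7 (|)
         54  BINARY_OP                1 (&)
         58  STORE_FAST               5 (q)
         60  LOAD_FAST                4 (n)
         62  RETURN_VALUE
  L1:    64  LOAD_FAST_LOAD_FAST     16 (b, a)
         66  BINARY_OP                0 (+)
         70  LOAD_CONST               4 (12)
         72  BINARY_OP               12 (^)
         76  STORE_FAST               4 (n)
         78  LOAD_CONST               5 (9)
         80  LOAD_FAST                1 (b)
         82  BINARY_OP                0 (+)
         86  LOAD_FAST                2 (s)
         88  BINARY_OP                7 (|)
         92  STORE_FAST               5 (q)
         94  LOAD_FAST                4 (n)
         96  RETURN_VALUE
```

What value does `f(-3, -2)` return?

LOAD_FAST a → push -3. Stack: [-3]
LOAD_CONST → push 2. Stack: [-3, 2]
BINARY_OP << → -3 << 2 = -12. Stack: [-12]
STORE_FAST s → s=-12. Stack: []
LOAD_FAST_LOAD_FAST a,a → push -3,-3. Stack: [-3, -3]
BINARY_OP * → -3 * -3 = 9. Stack: [9]
STORE_FAST w → w=9. Stack: []
LOAD_FAST_LOAD_FAST s,a → push -12,-3. Stack: [-12, -3]
COMPARE_OP bool(!=) → -12 vs -3 = True. Stack: [True]
POP_JUMP_IF_FALSE → pop True; no jump. Stack: []
LOAD_CONST → push 10. Stack: [10]
LOAD_FAST w → push 9. Stack: [10, 9]
BINARY_OP - → 10 - 9 = 1. Stack: [1]
STORE_FAST n → n=1. Stack: []
LOAD_FAST_LOAD_FAST s,b → push -12,-2. Stack: [-12, -2]
BINARY_OP + → -12 + -2 = -14. Stack: [-14]
LOAD_CONST → push 3. Stack: [-14, 3]
LOAD_FAST b → push -2. Stack: [-14, 3, -2]
BINARY_OP | → 3 | -2 = -1. Stack: [-14, -1]
BINARY_OP & → -14 & -1 = -14. Stack: [-14]
STORE_FAST q → q=-14. Stack: []
LOAD_FAST n → push 1. Stack: [1]
RETURN_VALUE → return 1.

1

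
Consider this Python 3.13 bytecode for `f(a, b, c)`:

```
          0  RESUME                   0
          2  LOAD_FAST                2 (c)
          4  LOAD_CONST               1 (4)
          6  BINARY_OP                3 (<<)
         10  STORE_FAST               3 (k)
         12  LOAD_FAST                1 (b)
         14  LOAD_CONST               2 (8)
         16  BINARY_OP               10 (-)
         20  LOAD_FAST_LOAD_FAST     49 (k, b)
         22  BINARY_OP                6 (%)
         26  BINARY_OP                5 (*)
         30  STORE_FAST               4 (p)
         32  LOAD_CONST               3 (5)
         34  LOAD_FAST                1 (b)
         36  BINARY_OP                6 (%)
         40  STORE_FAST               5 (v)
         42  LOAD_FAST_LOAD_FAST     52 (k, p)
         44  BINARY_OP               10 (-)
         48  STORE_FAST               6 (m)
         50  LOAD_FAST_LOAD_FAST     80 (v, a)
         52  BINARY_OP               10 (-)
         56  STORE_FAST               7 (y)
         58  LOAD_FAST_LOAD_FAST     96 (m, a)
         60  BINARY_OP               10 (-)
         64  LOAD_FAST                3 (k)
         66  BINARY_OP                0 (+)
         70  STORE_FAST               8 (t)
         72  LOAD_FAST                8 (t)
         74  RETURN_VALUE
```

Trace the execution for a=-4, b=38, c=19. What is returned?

LOAD_FAST c → push 19. Stack: [19]
LOAD_CONST → push 4. Stack: [19, 4]
BINARY_OP << → 19 << 4 = 304. Stack: [304]
STORE_FAST k → k=304. Stack: []
LOAD_FAST b → push 38. Stack: [38]
LOAD_CONST → push 8. Stack: [38, 8]
BINARY_OP - → 38 - 8 = 30. Stack: [30]
LOAD_FAST_LOAD_FAST k,b → push 304,38. Stack: [30, 304, 38]
BINARY_OP % → 304 % 38 = 0. Stack: [30, 0]
BINARY_OP * → 30 * 0 = 0. Stack: [0]
STORE_FAST p → p=0. Stack: []
LOAD_CONST → push 5. Stack: [5]
LOAD_FAST b → push 38. Stack: [5, 38]
BINARY_OP % → 5 % 38 = 5. Stack: [5]
STORE_FAST v → v=5. Stack: []
LOAD_FAST_LOAD_FAST k,p → push 304,0. Stack: [304, 0]
BINARY_OP - → 304 - 0 = 304. Stack: [304]
STORE_FAST m → m=304. Stack: []
LOAD_FAST_LOAD_FAST v,a → push 5,-4. Stack: [5, -4]
BINARY_OP - → 5 - -4 = 9. Stack: [9]
STORE_FAST y → y=9. Stack: []
LOAD_FAST_LOAD_FAST m,a → push 304,-4. Stack: [304, -4]
BINARY_OP - → 304 - -4 = 308. Stack: [308]
LOAD_FAST k → push 304. Stack: [308, 304]
BINARY_OP + → 308 + 304 = 612. Stack: [612]
STORE_FAST t → t=612. Stack: []
LOAD_FAST t → push 612. Stack: [612]
RETURN_VALUE → return 612.

612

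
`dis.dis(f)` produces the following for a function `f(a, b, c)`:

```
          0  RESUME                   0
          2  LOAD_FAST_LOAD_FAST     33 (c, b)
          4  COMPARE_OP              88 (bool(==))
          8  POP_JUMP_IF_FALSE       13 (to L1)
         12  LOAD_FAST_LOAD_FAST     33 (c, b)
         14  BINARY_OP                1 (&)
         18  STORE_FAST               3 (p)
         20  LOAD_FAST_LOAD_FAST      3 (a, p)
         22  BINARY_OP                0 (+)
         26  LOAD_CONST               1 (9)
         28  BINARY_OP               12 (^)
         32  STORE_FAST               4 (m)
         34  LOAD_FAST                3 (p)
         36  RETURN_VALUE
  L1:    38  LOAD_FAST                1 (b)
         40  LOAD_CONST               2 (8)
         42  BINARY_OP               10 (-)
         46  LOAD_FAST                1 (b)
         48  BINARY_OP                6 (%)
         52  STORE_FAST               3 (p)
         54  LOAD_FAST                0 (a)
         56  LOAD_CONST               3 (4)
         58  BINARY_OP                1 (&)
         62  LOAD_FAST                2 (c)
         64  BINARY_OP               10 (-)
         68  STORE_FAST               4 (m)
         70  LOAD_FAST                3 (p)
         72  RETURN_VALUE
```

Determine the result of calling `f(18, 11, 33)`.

3

LOAD_FAST_LOAD_FAST c,b → push 33,11. Stack: [33, 11]
COMPARE_OP bool(==) → 33 vs 11 = False. Stack: [False]
POP_JUMP_IF_FALSE → pop False; jump. Stack: []
LOAD_FAST b → push 11. Stack: [11]
LOAD_CONST → push 8. Stack: [11, 8]
BINARY_OP - → 11 - 8 = 3. Stack: [3]
LOAD_FAST b → push 11. Stack: [3, 11]
BINARY_OP % → 3 % 11 = 3. Stack: [3]
STORE_FAST p → p=3. Stack: []
LOAD_FAST a → push 18. Stack: [18]
LOAD_CONST → push 4. Stack: [18, 4]
BINARY_OP & → 18 & 4 = 0. Stack: [0]
LOAD_FAST c → push 33. Stack: [0, 33]
BINARY_OP - → 0 - 33 = -33. Stack: [-33]
STORE_FAST m → m=-33. Stack: []
LOAD_FAST p → push 3. Stack: [3]
RETURN_VALUE → return 3.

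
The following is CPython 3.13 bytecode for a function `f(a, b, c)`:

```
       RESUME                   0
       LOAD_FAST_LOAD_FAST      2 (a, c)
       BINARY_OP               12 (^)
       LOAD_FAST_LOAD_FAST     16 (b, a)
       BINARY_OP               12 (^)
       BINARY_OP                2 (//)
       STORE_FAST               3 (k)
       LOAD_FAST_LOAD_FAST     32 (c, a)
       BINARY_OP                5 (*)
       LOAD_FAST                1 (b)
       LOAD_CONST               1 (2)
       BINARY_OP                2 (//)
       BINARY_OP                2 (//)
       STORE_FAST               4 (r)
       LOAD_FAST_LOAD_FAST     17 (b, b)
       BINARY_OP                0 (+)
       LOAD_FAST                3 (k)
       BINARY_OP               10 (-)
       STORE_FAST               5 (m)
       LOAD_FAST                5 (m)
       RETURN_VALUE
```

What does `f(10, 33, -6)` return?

LOAD_FAST_LOAD_FAST a,c → push 10,-6. Stack: [10, -6]
BINARY_OP ^ → 10 ^ -6 = -16. Stack: [-16]
LOAD_FAST_LOAD_FAST b,a → push 33,10. Stack: [-16, 33, 10]
BINARY_OP ^ → 33 ^ 10 = 43. Stack: [-16, 43]
BINARY_OP // → -16 // 43 = -1. Stack: [-1]
STORE_FAST k → k=-1. Stack: []
LOAD_FAST_LOAD_FAST c,a → push -6,10. Stack: [-6, 10]
BINARY_OP * → -6 * 10 = -60. Stack: [-60]
LOAD_FAST b → push 33. Stack: [-60, 33]
LOAD_CONST → push 2. Stack: [-60, 33, 2]
BINARY_OP // → 33 // 2 = 16. Stack: [-60, 16]
BINARY_OP // → -60 // 16 = -4. Stack: [-4]
STORE_FAST r → r=-4. Stack: []
LOAD_FAST_LOAD_FAST b,b → push 33,33. Stack: [33, 33]
BINARY_OP + → 33 + 33 = 66. Stack: [66]
LOAD_FAST k → push -1. Stack: [66, -1]
BINARY_OP - → 66 - -1 = 67. Stack: [67]
STORE_FAST m → m=67. Stack: []
LOAD_FAST m → push 67. Stack: [67]
RETURN_VALUE → return 67.

67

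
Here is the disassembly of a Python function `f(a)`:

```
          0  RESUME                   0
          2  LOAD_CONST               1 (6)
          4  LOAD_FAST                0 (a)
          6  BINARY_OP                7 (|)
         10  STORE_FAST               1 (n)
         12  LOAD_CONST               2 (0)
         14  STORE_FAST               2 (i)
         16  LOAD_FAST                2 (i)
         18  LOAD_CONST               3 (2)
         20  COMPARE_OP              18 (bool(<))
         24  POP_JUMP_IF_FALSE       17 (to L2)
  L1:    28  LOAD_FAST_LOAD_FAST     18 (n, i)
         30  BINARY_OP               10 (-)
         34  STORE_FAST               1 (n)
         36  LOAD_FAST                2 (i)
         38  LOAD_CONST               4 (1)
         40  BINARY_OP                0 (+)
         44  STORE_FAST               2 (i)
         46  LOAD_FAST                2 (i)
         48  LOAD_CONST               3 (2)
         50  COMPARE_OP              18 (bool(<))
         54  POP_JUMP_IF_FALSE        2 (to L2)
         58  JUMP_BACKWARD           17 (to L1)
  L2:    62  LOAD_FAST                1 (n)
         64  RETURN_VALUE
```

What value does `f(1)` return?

LOAD_CONST → push 6. Stack: [6]
LOAD_FAST a → push 1. Stack: [6, 1]
BINARY_OP | → 6 | 1 = 7. Stack: [7]
STORE_FAST n → n=7. Stack: []
LOAD_CONST → push 0. Stack: [0]
STORE_FAST i → i=0. Stack: []
LOAD_FAST i → push 0. Stack: [0]
LOAD_CONST → push 2. Stack: [0, 2]
COMPARE_OP bool(<) → 0 vs 2 = True. Stack: [True]
POP_JUMP_IF_FALSE → pop True; no jump. Stack: []
LOAD_FAST_LOAD_FAST n,i → push 7,0. Stack: [7, 0]
BINARY_OP - → 7 - 0 = 7. Stack: [7]
STORE_FAST n → n=7. Stack: []
LOAD_FAST i → push 0. Stack: [0]
LOAD_CONST → push 1. Stack: [0, 1]
BINARY_OP + → 0 + 1 = 1. Stack: [1]
STORE_FAST i → i=1. Stack: []
LOAD_FAST i → push 1. Stack: [1]
LOAD_CONST → push 2. Stack: [1, 2]
COMPARE_OP bool(<) → 1 vs 2 = True. Stack: [True]
POP_JUMP_IF_FALSE → pop True; no jump. Stack: []
LOAD_FAST_LOAD_FAST n,i → push 7,1. Stack: [7, 1]
BINARY_OP - → 7 - 1 = 6. Stack: [6]
STORE_FAST n → n=6. Stack: []
LOAD_FAST i → push 1. Stack: [1]
LOAD_CONST → push 1. Stack: [1, 1]
BINARY_OP + → 1 + 1 = 2. Stack: [2]
STORE_FAST i → i=2. Stack: []
LOAD_FAST i → push 2. Stack: [2]
LOAD_CONST → push 2. Stack: [2, 2]
COMPARE_OP bool(<) → 2 vs 2 = False. Stack: [False]
POP_JUMP_IF_FALSE → pop False; jump. Stack: []
LOAD_FAST n → push 6. Stack: [6]
RETURN_VALUE → return 6.

6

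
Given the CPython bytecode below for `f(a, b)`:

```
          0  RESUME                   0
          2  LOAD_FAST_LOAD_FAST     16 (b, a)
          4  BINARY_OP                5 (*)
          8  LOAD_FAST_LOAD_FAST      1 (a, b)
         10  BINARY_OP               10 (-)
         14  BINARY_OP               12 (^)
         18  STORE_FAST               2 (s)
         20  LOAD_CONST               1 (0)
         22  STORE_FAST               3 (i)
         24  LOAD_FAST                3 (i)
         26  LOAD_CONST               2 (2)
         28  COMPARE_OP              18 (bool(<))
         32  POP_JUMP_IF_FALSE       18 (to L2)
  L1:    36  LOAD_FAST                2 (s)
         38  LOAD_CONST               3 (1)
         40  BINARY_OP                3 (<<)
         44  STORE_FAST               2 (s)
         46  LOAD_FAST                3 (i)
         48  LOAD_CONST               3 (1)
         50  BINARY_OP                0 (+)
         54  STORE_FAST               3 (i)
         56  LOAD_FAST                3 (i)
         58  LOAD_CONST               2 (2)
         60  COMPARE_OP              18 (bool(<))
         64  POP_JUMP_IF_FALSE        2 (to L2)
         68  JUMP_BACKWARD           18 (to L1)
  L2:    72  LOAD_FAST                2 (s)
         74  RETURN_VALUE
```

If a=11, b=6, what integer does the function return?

284

LOAD_FAST_LOAD_FAST b,a → push 6,11. Stack: [6, 11]
BINARY_OP * → 6 * 11 = 66. Stack: [66]
LOAD_FAST_LOAD_FAST a,b → push 11,6. Stack: [66, 11, 6]
BINARY_OP - → 11 - 6 = 5. Stack: [66, 5]
BINARY_OP ^ → 66 ^ 5 = 71. Stack: [71]
STORE_FAST s → s=71. Stack: []
LOAD_CONST → push 0. Stack: [0]
STORE_FAST i → i=0. Stack: []
LOAD_FAST i → push 0. Stack: [0]
LOAD_CONST → push 2. Stack: [0, 2]
COMPARE_OP bool(<) → 0 vs 2 = True. Stack: [True]
POP_JUMP_IF_FALSE → pop True; no jump. Stack: []
LOAD_FAST s → push 71. Stack: [71]
LOAD_CONST → push 1. Stack: [71, 1]
BINARY_OP << → 71 << 1 = 142. Stack: [142]
STORE_FAST s → s=142. Stack: []
LOAD_FAST i → push 0. Stack: [0]
LOAD_CONST → push 1. Stack: [0, 1]
BINARY_OP + → 0 + 1 = 1. Stack: [1]
STORE_FAST i → i=1. Stack: []
LOAD_FAST i → push 1. Stack: [1]
LOAD_CONST → push 2. Stack: [1, 2]
COMPARE_OP bool(<) → 1 vs 2 = True. Stack: [True]
POP_JUMP_IF_FALSE → pop True; no jump. Stack: []
LOAD_FAST s → push 142. Stack: [142]
LOAD_CONST → push 1. Stack: [142, 1]
BINARY_OP << → 142 << 1 = 284. Stack: [284]
STORE_FAST s → s=284. Stack: []
LOAD_FAST i → push 1. Stack: [1]
LOAD_CONST → push 1. Stack: [1, 1]
BINARY_OP + → 1 + 1 = 2. Stack: [2]
STORE_FAST i → i=2. Stack: []
LOAD_FAST i → push 2. Stack: [2]
LOAD_CONST → push 2. Stack: [2, 2]
COMPARE_OP bool(<) → 2 vs 2 = False. Stack: [False]
POP_JUMP_IF_FALSE → pop False; jump. Stack: []
LOAD_FAST s → push 284. Stack: [284]
RETURN_VALUE → return 284.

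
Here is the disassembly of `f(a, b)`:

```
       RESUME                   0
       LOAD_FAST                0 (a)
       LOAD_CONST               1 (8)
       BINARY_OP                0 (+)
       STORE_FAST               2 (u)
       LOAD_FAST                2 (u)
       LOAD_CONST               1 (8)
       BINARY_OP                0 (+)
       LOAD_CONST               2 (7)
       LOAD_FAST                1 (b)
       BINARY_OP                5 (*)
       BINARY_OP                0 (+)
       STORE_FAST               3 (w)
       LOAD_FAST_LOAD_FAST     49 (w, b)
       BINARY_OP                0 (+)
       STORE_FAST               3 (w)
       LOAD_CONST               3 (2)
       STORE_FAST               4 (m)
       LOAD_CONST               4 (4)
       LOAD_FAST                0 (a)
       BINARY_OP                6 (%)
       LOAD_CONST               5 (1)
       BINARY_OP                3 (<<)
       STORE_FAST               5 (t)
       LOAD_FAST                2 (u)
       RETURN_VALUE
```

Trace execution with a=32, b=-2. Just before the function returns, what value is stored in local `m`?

LOAD_FAST a → push 32. Stack: [32]
LOAD_CONST → push 8. Stack: [32, 8]
BINARY_OP + → 32 + 8 = 40. Stack: [40]
STORE_FAST u → u=40. Stack: []
LOAD_FAST u → push 40. Stack: [40]
LOAD_CONST → push 8. Stack: [40, 8]
BINARY_OP + → 40 + 8 = 48. Stack: [48]
LOAD_CONST → push 7. Stack: [48, 7]
LOAD_FAST b → push -2. Stack: [48, 7, -2]
BINARY_OP * → 7 * -2 = -14. Stack: [48, -14]
BINARY_OP + → 48 + -14 = 34. Stack: [34]
STORE_FAST w → w=34. Stack: []
LOAD_FAST_LOAD_FAST w,b → push 34,-2. Stack: [34, -2]
BINARY_OP + → 34 + -2 = 32. Stack: [32]
STORE_FAST w → w=32. Stack: []
LOAD_CONST → push 2. Stack: [2]
STORE_FAST m → m=2. Stack: []
LOAD_CONST → push 4. Stack: [4]
LOAD_FAST a → push 32. Stack: [4, 32]
BINARY_OP % → 4 % 32 = 4. Stack: [4]
LOAD_CONST → push 1. Stack: [4, 1]
BINARY_OP << → 4 << 1 = 8. Stack: [8]
STORE_FAST t → t=8. Stack: []
LOAD_FAST u → push 40. Stack: [40]
RETURN_VALUE → return 40.

2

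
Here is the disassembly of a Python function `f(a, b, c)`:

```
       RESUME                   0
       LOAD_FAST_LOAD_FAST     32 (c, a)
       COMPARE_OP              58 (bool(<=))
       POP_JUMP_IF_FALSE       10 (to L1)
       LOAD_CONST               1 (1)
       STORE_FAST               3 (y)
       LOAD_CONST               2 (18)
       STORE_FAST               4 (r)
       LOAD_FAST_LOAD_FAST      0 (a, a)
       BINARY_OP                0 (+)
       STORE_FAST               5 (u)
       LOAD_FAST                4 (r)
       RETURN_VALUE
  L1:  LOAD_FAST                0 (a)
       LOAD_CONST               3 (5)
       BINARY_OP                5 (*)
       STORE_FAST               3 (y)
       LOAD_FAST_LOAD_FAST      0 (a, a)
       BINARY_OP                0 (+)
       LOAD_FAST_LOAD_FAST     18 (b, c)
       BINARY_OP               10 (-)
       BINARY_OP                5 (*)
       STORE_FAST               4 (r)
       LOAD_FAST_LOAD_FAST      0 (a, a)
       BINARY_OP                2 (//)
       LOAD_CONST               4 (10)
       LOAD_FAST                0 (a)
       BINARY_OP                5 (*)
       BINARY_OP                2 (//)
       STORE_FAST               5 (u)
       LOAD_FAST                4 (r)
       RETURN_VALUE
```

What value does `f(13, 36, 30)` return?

156

LOAD_FAST_LOAD_FAST c,a → push 30,13. Stack: [30, 13]
COMPARE_OP bool(<=) → 30 vs 13 = False. Stack: [False]
POP_JUMP_IF_FALSE → pop False; jump. Stack: []
LOAD_FAST a → push 13. Stack: [13]
LOAD_CONST → push 5. Stack: [13, 5]
BINARY_OP * → 13 * 5 = 65. Stack: [65]
STORE_FAST y → y=65. Stack: []
LOAD_FAST_LOAD_FAST a,a → push 13,13. Stack: [13, 13]
BINARY_OP + → 13 + 13 = 26. Stack: [26]
LOAD_FAST_LOAD_FAST b,c → push 36,30. Stack: [26, 36, 30]
BINARY_OP - → 36 - 30 = 6. Stack: [26, 6]
BINARY_OP * → 26 * 6 = 156. Stack: [156]
STORE_FAST r → r=156. Stack: []
LOAD_FAST_LOAD_FAST a,a → push 13,13. Stack: [13, 13]
BINARY_OP // → 13 // 13 = 1. Stack: [1]
LOAD_CONST → push 10. Stack: [1, 10]
LOAD_FAST a → push 13. Stack: [1, 10, 13]
BINARY_OP * → 10 * 13 = 130. Stack: [1, 130]
BINARY_OP // → 1 // 130 = 0. Stack: [0]
STORE_FAST u → u=0. Stack: []
LOAD_FAST r → push 156. Stack: [156]
RETURN_VALUE → return 156.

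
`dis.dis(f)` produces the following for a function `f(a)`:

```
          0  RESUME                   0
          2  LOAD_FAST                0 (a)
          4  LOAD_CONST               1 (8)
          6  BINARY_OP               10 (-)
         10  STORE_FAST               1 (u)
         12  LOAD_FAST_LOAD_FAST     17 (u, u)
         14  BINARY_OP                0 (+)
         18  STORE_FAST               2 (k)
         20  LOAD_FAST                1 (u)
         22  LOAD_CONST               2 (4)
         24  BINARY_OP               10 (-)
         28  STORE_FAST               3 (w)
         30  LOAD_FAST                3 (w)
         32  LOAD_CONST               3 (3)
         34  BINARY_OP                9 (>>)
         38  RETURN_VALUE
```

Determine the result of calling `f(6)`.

-1

LOAD_FAST a → push 6. Stack: [6]
LOAD_CONST → push 8. Stack: [6, 8]
BINARY_OP - → 6 - 8 = -2. Stack: [-2]
STORE_FAST u → u=-2. Stack: []
LOAD_FAST_LOAD_FAST u,u → push -2,-2. Stack: [-2, -2]
BINARY_OP + → -2 + -2 = -4. Stack: [-4]
STORE_FAST k → k=-4. Stack: []
LOAD_FAST u → push -2. Stack: [-2]
LOAD_CONST → push 4. Stack: [-2, 4]
BINARY_OP - → -2 - 4 = -6. Stack: [-6]
STORE_FAST w → w=-6. Stack: []
LOAD_FAST w → push -6. Stack: [-6]
LOAD_CONST → push 3. Stack: [-6, 3]
BINARY_OP >> → -6 >> 3 = -1. Stack: [-1]
RETURN_VALUE → return -1.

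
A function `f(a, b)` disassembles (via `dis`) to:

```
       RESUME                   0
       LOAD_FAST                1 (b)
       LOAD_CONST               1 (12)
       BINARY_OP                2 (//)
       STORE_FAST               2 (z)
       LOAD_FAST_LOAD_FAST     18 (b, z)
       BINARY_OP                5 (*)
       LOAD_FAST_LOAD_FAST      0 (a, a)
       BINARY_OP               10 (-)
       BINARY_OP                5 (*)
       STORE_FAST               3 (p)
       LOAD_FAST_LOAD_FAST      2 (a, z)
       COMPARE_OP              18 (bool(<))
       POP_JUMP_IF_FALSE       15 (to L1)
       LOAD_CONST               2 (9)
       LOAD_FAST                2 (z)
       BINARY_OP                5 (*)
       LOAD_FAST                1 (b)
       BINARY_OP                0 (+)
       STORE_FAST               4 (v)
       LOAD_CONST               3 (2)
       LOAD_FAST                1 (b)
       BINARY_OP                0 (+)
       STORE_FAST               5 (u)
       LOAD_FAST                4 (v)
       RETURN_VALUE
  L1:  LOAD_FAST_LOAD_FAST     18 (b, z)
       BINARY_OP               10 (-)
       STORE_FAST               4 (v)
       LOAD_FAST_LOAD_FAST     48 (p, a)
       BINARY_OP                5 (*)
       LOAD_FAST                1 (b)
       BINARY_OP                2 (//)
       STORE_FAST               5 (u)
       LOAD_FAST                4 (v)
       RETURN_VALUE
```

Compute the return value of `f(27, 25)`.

23

LOAD_FAST b → push 25. Stack: [25]
LOAD_CONST → push 12. Stack: [25, 12]
BINARY_OP // → 25 // 12 = 2. Stack: [2]
STORE_FAST z → z=2. Stack: []
LOAD_FAST_LOAD_FAST b,z → push 25,2. Stack: [25, 2]
BINARY_OP * → 25 * 2 = 50. Stack: [50]
LOAD_FAST_LOAD_FAST a,a → push 27,27. Stack: [50, 27, 27]
BINARY_OP - → 27 - 27 = 0. Stack: [50, 0]
BINARY_OP * → 50 * 0 = 0. Stack: [0]
STORE_FAST p → p=0. Stack: []
LOAD_FAST_LOAD_FAST a,z → push 27,2. Stack: [27, 2]
COMPARE_OP bool(<) → 27 vs 2 = False. Stack: [False]
POP_JUMP_IF_FALSE → pop False; jump. Stack: []
LOAD_FAST_LOAD_FAST b,z → push 25,2. Stack: [25, 2]
BINARY_OP - → 25 - 2 = 23. Stack: [23]
STORE_FAST v → v=23. Stack: []
LOAD_FAST_LOAD_FAST p,a → push 0,27. Stack: [0, 27]
BINARY_OP * → 0 * 27 = 0. Stack: [0]
LOAD_FAST b → push 25. Stack: [0, 25]
BINARY_OP // → 0 // 25 = 0. Stack: [0]
STORE_FAST u → u=0. Stack: []
LOAD_FAST v → push 23. Stack: [23]
RETURN_VALUE → return 23.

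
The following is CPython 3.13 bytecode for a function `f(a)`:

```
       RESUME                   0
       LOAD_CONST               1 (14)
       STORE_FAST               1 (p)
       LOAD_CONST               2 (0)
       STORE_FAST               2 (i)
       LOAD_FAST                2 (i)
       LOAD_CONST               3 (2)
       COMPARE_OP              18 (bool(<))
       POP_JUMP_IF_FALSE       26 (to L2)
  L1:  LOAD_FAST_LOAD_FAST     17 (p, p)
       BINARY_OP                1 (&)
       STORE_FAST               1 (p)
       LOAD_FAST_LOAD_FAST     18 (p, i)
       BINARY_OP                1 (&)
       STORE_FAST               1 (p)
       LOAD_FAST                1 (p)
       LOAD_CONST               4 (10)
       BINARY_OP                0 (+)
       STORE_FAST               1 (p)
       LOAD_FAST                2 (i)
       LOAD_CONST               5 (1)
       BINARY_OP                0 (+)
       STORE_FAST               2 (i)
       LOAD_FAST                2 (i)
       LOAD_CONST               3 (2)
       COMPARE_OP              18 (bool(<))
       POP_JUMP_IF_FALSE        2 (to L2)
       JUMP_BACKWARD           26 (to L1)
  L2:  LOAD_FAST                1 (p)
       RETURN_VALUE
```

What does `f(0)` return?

LOAD_CONST → push 14. Stack: [14]
STORE_FAST p → p=14. Stack: []
LOAD_CONST → push 0. Stack: [0]
STORE_FAST i → i=0. Stack: []
LOAD_FAST i → push 0. Stack: [0]
LOAD_CONST → push 2. Stack: [0, 2]
COMPARE_OP bool(<) → 0 vs 2 = True. Stack: [True]
POP_JUMP_IF_FALSE → pop True; no jump. Stack: []
LOAD_FAST_LOAD_FAST p,p → push 14,14. Stack: [14, 14]
BINARY_OP & → 14 & 14 = 14. Stack: [14]
STORE_FAST p → p=14. Stack: []
LOAD_FAST_LOAD_FAST p,i → push 14,0. Stack: [14, 0]
BINARY_OP & → 14 & 0 = 0. Stack: [0]
STORE_FAST p → p=0. Stack: []
LOAD_FAST p → push 0. Stack: [0]
LOAD_CONST → push 10. Stack: [0, 10]
BINARY_OP + → 0 + 10 = 10. Stack: [10]
STORE_FAST p → p=10. Stack: []
LOAD_FAST i → push 0. Stack: [0]
LOAD_CONST → push 1. Stack: [0, 1]
BINARY_OP + → 0 + 1 = 1. Stack: [1]
STORE_FAST i → i=1. Stack: []
LOAD_FAST i → push 1. Stack: [1]
LOAD_CONST → push 2. Stack: [1, 2]
COMPARE_OP bool(<) → 1 vs 2 = True. Stack: [True]
POP_JUMP_IF_FALSE → pop True; no jump. Stack: []
LOAD_FAST_LOAD_FAST p,p → push 10,10. Stack: [10, 10]
BINARY_OP & → 10 & 10 = 10. Stack: [10]
STORE_FAST p → p=10. Stack: []
LOAD_FAST_LOAD_FAST p,i → push 10,1. Stack: [10, 1]
BINARY_OP & → 10 & 1 = 0. Stack: [0]
STORE_FAST p → p=0. Stack: []
LOAD_FAST p → push 0. Stack: [0]
LOAD_CONST → push 10. Stack: [0, 10]
BINARY_OP + → 0 + 10 = 10. Stack: [10]
STORE_FAST p → p=10. Stack: []
LOAD_FAST i → push 1. Stack: [1]
LOAD_CONST → push 1. Stack: [1, 1]
BINARY_OP + → 1 + 1 = 2. Stack: [2]
STORE_FAST i → i=2. Stack: []
LOAD_FAST i → push 2. Stack: [2]
LOAD_CONST → push 2. Stack: [2, 2]
COMPARE_OP bool(<) → 2 vs 2 = False. Stack: [False]
POP_JUMP_IF_FALSE → pop False; jump. Stack: []
LOAD_FAST p → push 10. Stack: [10]
RETURN_VALUE → return 10.

10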